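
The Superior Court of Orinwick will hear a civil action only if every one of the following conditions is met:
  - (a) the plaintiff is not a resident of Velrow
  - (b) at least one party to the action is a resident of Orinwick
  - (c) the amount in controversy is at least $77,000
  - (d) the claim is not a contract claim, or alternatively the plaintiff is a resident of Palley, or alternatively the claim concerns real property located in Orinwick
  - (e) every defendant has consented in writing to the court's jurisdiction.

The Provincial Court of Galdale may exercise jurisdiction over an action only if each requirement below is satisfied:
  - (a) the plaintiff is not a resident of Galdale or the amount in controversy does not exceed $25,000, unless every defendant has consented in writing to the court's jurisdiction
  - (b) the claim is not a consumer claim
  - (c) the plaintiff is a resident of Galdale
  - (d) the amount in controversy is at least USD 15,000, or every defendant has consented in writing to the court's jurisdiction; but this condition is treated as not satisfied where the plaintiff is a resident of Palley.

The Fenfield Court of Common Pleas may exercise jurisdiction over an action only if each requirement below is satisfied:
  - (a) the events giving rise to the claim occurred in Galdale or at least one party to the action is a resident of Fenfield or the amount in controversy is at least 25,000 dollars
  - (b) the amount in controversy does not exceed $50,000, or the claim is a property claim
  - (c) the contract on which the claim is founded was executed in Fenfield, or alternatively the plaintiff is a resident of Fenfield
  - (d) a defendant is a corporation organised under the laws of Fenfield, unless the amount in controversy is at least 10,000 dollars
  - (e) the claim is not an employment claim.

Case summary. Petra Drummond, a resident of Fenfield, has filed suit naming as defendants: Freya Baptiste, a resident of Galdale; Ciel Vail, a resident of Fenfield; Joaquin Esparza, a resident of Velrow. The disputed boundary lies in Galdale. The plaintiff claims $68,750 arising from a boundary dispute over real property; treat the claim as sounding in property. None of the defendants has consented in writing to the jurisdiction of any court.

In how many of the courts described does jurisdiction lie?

The Superior Court of Orinwick:
  (a) The plaintiff resides in Fenfield, which is not Velrow. Met.
  (b) No party resides in Orinwick. Not satisfied.
  (c) The amount in controversy is 68,750 dollars, below the $77,000 floor. Condition not met.
  (d) The claim is a property claim, not a contract claim, which satisfies one of the alternatives. Met.
  (e) No such written consent has been filed. Not met.
  → The court lacks jurisdiction.
The Provincial Court of Galdale:
  (a) The plaintiff resides in Fenfield, which is not Galdale — that alternative is enough. Met.
  (b) The claim is a property claim, not a consumer claim. Satisfied.
  (c) The plaintiff resides in Fenfield, not Galdale. Not satisfied.
  (d) The amount in controversy is 68,750 dollars, which meets the 15,000 dollars floor, which satisfies one of the alternatives. The carve-out does not apply: the plaintiff resides in Fenfield, not Palley. Satisfied.
  → At least one condition fails; no jurisdiction.
The Fenfield Court of Common Pleas:
  (a) The operative events occurred in Galdale — that alternative is enough. Satisfied.
  (b) The claim is a property claim, so this disjunct is met. Satisfied.
  (c) The plaintiff resides in Fenfield, which satisfies one of the alternatives. Met.
  (d) No defendant is a corporation. The proviso rescues it, though: the amount in controversy is $68,750, which meets the 10,000 dollars floor. Satisfied.
  (e) The claim is a property claim, not an employment claim. Met.
  → Jurisdiction lies.
Courts with jurisdiction: the Fenfield Court of Common Pleas — 1 in total.

1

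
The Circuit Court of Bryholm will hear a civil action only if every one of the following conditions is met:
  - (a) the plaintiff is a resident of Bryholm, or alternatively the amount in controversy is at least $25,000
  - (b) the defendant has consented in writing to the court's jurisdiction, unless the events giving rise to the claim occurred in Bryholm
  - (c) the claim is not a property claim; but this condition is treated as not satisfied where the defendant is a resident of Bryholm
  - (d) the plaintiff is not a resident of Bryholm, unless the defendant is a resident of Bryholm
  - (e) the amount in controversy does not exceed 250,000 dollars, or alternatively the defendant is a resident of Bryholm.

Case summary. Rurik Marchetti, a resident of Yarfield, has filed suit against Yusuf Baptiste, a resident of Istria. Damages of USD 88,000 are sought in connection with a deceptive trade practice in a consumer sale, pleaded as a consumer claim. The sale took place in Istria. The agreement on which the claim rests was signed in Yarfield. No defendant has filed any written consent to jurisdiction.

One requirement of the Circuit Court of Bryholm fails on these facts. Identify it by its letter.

The Circuit Court of Bryholm:
  (a) The amount in controversy is 88,000 dollars, which meets the USD 25,000 floor, so this disjunct is met. Condition met.
  (b) No such written consent has been filed. The proviso offers no rescue either, since the operative events occurred in Istria, not Bryholm. Condition not met.
  (c) The claim is a consumer claim, not a property claim. And the carve-out is inapplicable — the defendant resides in Istria, not Bryholm. Satisfied.
  (d) The plaintiff resides in Yarfield, which is not Bryholm. Satisfied.
  (e) The amount in controversy is 88,000 dollars, within the USD 250,000 ceiling, so this disjunct is met. Met.
Only condition (b) fails.

(b)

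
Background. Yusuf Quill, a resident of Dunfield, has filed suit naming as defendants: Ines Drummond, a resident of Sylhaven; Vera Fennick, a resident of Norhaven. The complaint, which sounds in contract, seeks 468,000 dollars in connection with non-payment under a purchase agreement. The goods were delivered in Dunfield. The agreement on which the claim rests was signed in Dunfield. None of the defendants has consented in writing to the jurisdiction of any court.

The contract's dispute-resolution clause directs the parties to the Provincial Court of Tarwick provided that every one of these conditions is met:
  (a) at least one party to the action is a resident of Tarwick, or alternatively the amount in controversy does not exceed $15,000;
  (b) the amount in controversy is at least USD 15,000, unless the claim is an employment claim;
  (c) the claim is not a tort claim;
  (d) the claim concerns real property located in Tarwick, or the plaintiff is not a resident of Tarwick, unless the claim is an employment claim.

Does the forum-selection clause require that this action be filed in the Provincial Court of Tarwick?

The Provincial Court of Tarwick:
  (a) No party resides in Tarwick; the amount in controversy is 468,000 dollars, above the $15,000 ceiling — every alternative fails. Not met.
  (b) The amount in controversy is $468,000, which meets the USD 15,000 floor. Satisfied.
  (c) The claim is a contract claim, not a tort claim. Met.
  (d) The plaintiff resides in Dunfield, which is not Tarwick — that alternative is enough. Condition met.
  → The clause does not apply.

No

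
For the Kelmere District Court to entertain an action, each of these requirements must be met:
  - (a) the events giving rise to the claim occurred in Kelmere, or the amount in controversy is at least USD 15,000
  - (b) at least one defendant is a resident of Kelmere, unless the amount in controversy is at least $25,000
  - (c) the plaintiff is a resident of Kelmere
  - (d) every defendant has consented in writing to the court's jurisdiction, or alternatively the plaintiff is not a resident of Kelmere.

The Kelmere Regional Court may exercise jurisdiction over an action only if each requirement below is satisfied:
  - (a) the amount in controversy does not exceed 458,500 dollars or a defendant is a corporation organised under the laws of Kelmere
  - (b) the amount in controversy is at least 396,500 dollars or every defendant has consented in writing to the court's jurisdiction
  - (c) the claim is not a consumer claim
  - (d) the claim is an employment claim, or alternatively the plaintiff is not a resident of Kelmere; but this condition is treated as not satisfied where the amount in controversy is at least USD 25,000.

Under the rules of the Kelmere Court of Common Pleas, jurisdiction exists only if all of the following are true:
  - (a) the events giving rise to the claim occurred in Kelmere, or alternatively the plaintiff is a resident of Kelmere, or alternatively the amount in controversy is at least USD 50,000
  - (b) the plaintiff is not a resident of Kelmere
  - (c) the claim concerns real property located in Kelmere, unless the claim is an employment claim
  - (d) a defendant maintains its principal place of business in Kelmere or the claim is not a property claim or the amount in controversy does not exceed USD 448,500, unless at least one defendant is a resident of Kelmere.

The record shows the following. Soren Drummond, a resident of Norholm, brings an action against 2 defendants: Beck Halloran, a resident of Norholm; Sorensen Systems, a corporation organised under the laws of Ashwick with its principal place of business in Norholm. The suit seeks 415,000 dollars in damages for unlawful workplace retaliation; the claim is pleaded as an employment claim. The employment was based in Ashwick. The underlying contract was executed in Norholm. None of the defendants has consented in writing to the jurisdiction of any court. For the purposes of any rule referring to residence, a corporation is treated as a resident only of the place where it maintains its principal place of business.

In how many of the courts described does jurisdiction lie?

1

The Kelmere District Court:
  (a) The amount in controversy is $415,000, which meets the USD 15,000 floor, so this disjunct is met. Condition met.
  (b) No defendant resides in Kelmere (they reside in Norholm, Norholm). The proviso rescues it, though: the amount in controversy is $415,000, which meets the 25,000 dollars floor. Satisfied.
  (c) The plaintiff resides in Norholm, not Kelmere. Condition not met.
  (d) The plaintiff resides in Norholm, which is not Kelmere, so this disjunct is met. Satisfied.
  → Not every requirement is met — no jurisdiction.
The Kelmere Regional Court:
  (a) The amount in controversy is 415,000 dollars, within the $458,500 ceiling, so this disjunct is met. Condition met.
  (b) The amount in controversy is 415,000 dollars, which meets the $396,500 floor — that alternative is enough. Satisfied.
  (c) The claim is an employment claim, not a consumer claim. Satisfied.
  (d) The claim is an employment claim, so this disjunct is met. However, the amount in controversy is USD 415,000, which meets the 25,000 dollars floor, which falls within the stated exception and so defeats the condition. Not satisfied.
  → At least one condition fails; no jurisdiction.
The Kelmere Court of Common Pleas:
  (a) The amount in controversy is $415,000, which meets the 50,000 dollars floor — that alternative is enough. Condition met.
  (b) The plaintiff resides in Norholm, which is not Kelmere. Satisfied.
  (c) The claim does not concern real property. However, the claim is an employment claim, so the 'unless' proviso supplies this condition. Condition met.
  (d) The claim is an employment claim, not a property claim, so one alternative holds. Satisfied.
  → Jurisdiction lies.
Courts with jurisdiction: the Kelmere Court of Common Pleas — 1 in total.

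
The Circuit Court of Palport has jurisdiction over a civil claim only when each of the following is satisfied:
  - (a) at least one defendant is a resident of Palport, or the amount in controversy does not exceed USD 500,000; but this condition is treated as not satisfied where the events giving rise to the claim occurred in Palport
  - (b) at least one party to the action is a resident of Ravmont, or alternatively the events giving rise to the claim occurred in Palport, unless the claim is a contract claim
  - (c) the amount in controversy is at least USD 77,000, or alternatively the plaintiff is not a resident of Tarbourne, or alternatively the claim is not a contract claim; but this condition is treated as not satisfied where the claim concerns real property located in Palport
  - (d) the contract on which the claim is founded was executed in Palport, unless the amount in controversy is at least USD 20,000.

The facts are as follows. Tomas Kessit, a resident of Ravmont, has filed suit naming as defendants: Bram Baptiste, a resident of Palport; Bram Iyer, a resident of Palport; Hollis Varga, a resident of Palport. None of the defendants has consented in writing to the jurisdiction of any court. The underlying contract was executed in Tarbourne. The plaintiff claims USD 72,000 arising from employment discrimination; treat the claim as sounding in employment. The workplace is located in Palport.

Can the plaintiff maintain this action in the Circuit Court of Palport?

No

The Circuit Court of Palport:
  (a) Bram Baptiste resides in Palport, so this disjunct is met. However, the operative events occurred in Palport, which falls within the stated exception and so defeats the condition. Fails.
  (b) Tomas Kessit resides in Ravmont, so this disjunct is met. Condition met.
  (c) The plaintiff resides in Ravmont, which is not Tarbourne, so this disjunct is met. And the carve-out is inapplicable — the claim does not concern real property. Condition met.
  (d) The contract was executed in Tarbourne, not Palport. The proviso rescues it, though: the amount in controversy is $72,000, which meets the $20,000 floor. Satisfied.
  → Not every requirement is met — no jurisdiction.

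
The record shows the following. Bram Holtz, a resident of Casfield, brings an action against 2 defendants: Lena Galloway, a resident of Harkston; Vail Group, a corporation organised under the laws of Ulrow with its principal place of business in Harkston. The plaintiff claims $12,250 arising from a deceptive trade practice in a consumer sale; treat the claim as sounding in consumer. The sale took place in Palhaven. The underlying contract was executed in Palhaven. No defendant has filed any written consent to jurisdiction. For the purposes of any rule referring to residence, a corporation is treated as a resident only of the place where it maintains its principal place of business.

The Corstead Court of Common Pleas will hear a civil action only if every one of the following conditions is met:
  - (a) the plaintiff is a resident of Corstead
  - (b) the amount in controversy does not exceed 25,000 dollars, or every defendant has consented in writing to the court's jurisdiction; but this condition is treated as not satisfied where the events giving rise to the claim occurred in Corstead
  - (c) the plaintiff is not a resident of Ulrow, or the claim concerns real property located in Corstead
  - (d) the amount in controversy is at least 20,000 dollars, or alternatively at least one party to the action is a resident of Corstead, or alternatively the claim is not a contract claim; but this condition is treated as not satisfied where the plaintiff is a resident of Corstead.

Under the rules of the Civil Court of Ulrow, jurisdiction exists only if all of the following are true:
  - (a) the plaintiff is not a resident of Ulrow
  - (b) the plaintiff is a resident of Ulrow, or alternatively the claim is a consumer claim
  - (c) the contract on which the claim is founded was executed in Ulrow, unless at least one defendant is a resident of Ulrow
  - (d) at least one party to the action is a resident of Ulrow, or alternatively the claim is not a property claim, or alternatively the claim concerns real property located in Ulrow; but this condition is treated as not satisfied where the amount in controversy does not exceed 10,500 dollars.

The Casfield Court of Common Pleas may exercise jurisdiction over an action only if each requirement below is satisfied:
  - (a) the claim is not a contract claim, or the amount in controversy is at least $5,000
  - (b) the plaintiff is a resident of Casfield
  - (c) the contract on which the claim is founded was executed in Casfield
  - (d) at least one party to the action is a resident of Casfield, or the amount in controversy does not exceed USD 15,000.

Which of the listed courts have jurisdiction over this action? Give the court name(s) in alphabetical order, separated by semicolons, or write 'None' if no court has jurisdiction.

The Corstead Court of Common Pleas:
  (a) The plaintiff resides in Casfield, not Corstead. Fails.
  (b) The amount in controversy is $12,250, within the USD 25,000 ceiling — that alternative is enough. The carve-out does not apply: the operative events occurred in Palhaven, not Corstead. Met.
  (c) The plaintiff resides in Casfield, which is not Ulrow, so this disjunct is met. Met.
  (d) The claim is a consumer claim, not a contract claim, so this disjunct is met. The exception is not triggered, since the plaintiff resides in Casfield, not Corstead. Condition met.
  → No jurisdiction.
The Civil Court of Ulrow:
  (a) The plaintiff resides in Casfield, which is not Ulrow. Satisfied.
  (b) The claim is a consumer claim, so this disjunct is met. Met.
  (c) The contract was executed in Palhaven, not Ulrow. The proviso offers no rescue either, since no defendant resides in Ulrow (they reside in Harkston, Harkston). Not satisfied.
  (d) The claim is a consumer claim, not a property claim, so this disjunct is met. And the carve-out is inapplicable — the amount in controversy is $12,250, above the $10,500 ceiling. Condition met.
  → Not every requirement is met — no jurisdiction.
The Casfield Court of Common Pleas:
  (a) The claim is a consumer claim, not a contract claim, so this disjunct is met. Satisfied.
  (b) The plaintiff resides in Casfield. Condition met.
  (c) The contract was executed in Palhaven, not Casfield. Not met.
  (d) Bram Holtz resides in Casfield — that alternative is enough. Met.
  → The court lacks jurisdiction.

None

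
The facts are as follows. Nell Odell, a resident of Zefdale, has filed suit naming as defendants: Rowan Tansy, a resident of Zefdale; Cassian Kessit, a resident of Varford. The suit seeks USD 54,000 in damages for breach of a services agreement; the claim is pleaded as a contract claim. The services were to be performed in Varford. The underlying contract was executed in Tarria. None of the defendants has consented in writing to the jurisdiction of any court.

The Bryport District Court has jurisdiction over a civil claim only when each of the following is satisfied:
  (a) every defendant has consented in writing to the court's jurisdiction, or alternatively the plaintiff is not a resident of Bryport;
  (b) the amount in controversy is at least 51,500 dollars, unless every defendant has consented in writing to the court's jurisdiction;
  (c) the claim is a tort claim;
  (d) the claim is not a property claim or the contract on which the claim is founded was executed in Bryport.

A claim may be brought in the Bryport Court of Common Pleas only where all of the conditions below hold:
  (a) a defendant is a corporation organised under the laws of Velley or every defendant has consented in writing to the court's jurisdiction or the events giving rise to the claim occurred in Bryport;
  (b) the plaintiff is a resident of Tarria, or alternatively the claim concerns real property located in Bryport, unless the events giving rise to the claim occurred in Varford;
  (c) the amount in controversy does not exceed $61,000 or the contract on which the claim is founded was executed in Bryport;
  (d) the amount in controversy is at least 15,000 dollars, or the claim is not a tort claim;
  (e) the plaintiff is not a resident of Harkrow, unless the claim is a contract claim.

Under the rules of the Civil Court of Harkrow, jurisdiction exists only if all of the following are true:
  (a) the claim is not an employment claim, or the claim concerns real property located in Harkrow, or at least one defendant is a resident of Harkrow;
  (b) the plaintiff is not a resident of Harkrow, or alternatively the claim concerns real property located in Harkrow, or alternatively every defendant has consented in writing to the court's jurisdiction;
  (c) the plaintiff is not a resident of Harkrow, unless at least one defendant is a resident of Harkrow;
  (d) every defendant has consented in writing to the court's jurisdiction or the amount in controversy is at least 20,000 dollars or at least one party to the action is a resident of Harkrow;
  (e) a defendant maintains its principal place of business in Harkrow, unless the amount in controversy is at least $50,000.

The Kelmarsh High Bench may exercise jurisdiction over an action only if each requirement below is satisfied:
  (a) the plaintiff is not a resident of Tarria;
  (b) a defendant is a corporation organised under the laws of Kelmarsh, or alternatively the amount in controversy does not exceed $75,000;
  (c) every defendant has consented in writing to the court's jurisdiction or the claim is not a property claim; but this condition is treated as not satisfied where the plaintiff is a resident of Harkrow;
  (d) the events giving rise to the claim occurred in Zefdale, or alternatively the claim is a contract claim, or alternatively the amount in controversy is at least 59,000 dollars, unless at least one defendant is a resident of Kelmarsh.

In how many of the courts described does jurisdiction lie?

The Bryport District Court:
  (a) The plaintiff resides in Zefdale, which is not Bryport, which satisfies one of the alternatives. Condition met.
  (b) The amount in controversy is USD 54,000, which meets the 51,500 dollars floor. Condition met.
  (c) The claim is a contract claim, not a tort claim. Condition not met.
  (d) The claim is a contract claim, not a property claim, so this disjunct is met. Condition met.
  → At least one condition fails; no jurisdiction.
The Bryport Court of Common Pleas:
  (a) No defendant is a corporation; no such written consent has been filed; the operative events occurred in Varford, not Bryport — none of the alternatives is met. Not met.
  (b) The plaintiff resides in Zefdale, not Tarria; the claim does not concern real property — none of the alternatives is met. However, the operative events occurred in Varford, so the 'unless' proviso supplies this condition. Met.
  (c) The amount in controversy is USD 54,000, within the $61,000 ceiling, so this disjunct is met. Met.
  (d) The amount in controversy is $54,000, which meets the $15,000 floor, so this disjunct is met. Satisfied.
  (e) The plaintiff resides in Zefdale, which is not Harkrow. Satisfied.
  → Not every requirement is met — no jurisdiction.
The Civil Court of Harkrow:
  (a) The claim is a contract claim, not an employment claim, so one alternative holds. Satisfied.
  (b) The plaintiff resides in Zefdale, which is not Harkrow — that alternative is enough. Met.
  (c) The plaintiff resides in Zefdale, which is not Harkrow. Met.
  (d) The amount in controversy is USD 54,000, which meets the USD 20,000 floor, so one alternative holds. Condition met.
  (e) No defendant is a corporation. However, the amount in controversy is 54,000 dollars, which meets the USD 50,000 floor, so the 'unless' proviso supplies this condition. Condition met.
  → Every requirement is satisfied — jurisdiction.
The Kelmarsh High Bench:
  (a) The plaintiff resides in Zefdale, which is not Tarria. Satisfied.
  (b) The amount in controversy is $54,000, within the $75,000 ceiling — that alternative is enough. Satisfied.
  (c) The claim is a contract claim, not a property claim, so this disjunct is met. The carve-out does not apply: the plaintiff resides in Zefdale, not Harkrow. Satisfied.
  (d) The claim is a contract claim, so one alternative holds. Satisfied.
  → Jurisdiction lies.
Courts with jurisdiction: the Civil Court of Harkrow, the Kelmarsh High Bench — 2 in total.

2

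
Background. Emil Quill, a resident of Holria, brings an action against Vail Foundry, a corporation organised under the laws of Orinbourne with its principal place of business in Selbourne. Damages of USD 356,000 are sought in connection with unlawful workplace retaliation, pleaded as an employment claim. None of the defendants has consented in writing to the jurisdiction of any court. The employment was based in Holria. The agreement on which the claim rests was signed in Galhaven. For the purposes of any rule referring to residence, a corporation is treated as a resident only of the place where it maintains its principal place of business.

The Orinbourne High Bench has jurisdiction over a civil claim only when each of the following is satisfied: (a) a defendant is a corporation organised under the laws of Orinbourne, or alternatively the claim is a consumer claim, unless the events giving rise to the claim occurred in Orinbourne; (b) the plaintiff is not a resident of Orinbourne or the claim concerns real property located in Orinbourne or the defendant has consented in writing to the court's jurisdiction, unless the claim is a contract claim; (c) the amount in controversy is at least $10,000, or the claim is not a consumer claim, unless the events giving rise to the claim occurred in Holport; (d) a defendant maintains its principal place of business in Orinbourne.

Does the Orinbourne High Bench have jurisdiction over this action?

No

The Orinbourne High Bench:
  (a) Vail Foundry is organised under the laws of Orinbourne — that alternative is enough. Condition met.
  (b) The plaintiff resides in Holria, which is not Orinbourne, which satisfies one of the alternatives. Met.
  (c) The amount in controversy is 356,000 dollars, which meets the $10,000 floor — that alternative is enough. Condition met.
  (d) The corporate defendant(s) have their principal place of business in Selbourne, not Orinbourne. Condition not met.
  → At least one condition fails; no jurisdiction.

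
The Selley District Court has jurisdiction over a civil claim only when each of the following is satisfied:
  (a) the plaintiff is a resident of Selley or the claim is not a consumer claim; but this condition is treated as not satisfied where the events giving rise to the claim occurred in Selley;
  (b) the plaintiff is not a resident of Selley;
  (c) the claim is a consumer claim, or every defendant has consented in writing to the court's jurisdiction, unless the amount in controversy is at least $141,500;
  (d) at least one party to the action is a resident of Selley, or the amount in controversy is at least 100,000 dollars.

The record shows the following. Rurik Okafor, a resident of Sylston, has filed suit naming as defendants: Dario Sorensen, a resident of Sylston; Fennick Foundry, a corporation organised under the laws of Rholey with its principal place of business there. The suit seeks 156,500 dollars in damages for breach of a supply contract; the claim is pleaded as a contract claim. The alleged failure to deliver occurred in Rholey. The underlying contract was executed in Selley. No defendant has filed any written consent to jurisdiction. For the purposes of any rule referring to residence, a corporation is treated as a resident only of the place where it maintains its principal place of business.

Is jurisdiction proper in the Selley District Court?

Yes

The Selley District Court:
  (a) The claim is a contract claim, not a consumer claim, so this disjunct is met. The exception is not triggered, since the operative events occurred in Rholey, not Selley. Condition met.
  (b) The plaintiff resides in Sylston, which is not Selley. Met.
  (c) The claim is a contract claim, not a consumer claim; no such written consent has been filed — no alternative holds. However, the amount in controversy is $156,500, which meets the 141,500 dollars floor, so the 'unless' proviso supplies this condition. Condition met.
  (d) The amount in controversy is 156,500 dollars, which meets the $100,000 floor, so this disjunct is met. Condition met.
  → Every requirement is satisfied — jurisdiction.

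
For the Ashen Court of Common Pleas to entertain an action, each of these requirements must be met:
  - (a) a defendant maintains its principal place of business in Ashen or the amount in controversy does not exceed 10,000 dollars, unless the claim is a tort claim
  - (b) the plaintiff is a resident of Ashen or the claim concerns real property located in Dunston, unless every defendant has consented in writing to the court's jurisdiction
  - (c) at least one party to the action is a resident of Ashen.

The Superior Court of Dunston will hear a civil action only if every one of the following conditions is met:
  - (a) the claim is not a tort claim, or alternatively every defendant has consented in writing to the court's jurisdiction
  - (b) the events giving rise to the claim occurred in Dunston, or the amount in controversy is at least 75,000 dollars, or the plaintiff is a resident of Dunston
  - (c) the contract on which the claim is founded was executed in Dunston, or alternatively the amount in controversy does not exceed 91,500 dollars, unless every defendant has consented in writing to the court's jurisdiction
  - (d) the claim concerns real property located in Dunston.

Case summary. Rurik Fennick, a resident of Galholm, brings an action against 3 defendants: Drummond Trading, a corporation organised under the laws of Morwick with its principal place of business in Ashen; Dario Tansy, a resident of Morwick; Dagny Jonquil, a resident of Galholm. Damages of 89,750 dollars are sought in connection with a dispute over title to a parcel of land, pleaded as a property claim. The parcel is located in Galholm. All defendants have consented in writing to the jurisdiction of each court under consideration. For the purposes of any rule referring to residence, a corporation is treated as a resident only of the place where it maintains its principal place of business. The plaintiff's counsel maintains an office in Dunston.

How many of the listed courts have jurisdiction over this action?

1

The Ashen Court of Common Pleas:
  (a) Drummond Trading has its principal place of business in Ashen, so this disjunct is met. Met.
  (b) The plaintiff resides in Galholm, not Ashen; the property lies in Galholm, not Dunston — no alternative holds. The proviso rescues it, though: every defendant has filed written consent. Condition met.
  (c) Drummond Trading resides in Ashen. Satisfied.
  → The court has jurisdiction.
The Superior Court of Dunston:
  (a) The claim is a property claim, not a tort claim, so one alternative holds. Satisfied.
  (b) The amount in controversy is USD 89,750, which meets the USD 75,000 floor — that alternative is enough. Met.
  (c) The amount in controversy is 89,750 dollars, within the $91,500 ceiling, which satisfies one of the alternatives. Satisfied.
  (d) The property lies in Galholm, not Dunston. Not satisfied.
  → No jurisdiction.
Courts with jurisdiction: the Ashen Court of Common Pleas — 1 in total.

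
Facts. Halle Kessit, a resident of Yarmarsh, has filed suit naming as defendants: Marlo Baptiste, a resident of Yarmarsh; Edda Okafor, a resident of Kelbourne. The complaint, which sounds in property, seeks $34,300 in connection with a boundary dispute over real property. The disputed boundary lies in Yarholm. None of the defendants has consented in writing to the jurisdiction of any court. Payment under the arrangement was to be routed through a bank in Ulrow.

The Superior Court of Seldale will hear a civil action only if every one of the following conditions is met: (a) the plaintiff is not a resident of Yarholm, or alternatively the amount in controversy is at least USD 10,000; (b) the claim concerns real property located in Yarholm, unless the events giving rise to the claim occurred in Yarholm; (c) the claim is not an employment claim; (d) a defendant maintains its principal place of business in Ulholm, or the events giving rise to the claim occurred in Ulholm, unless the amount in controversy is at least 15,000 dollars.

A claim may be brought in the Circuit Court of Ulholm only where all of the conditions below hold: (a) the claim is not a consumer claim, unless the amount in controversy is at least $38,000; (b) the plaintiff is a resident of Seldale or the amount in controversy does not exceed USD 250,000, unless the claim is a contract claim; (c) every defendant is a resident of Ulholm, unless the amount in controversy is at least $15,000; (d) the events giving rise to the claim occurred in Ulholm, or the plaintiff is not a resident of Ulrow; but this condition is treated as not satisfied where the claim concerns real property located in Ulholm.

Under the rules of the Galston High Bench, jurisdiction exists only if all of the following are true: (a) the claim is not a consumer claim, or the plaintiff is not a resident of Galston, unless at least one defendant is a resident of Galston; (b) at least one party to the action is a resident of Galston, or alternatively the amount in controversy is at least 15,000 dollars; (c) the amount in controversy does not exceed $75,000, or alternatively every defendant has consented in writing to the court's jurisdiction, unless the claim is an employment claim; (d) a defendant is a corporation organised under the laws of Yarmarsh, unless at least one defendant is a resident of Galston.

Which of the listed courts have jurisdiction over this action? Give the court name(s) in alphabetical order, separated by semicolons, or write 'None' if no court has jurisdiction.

The Superior Court of Seldale:
  (a) The plaintiff resides in Yarmarsh, which is not Yarholm, so one alternative holds. Satisfied.
  (b) The property lies in Yarholm. Met.
  (c) The claim is a property claim, not an employment claim. Condition met.
  (d) No defendant is a corporation; the operative events occurred in Yarholm, not Ulholm — every alternative fails. However, the amount in controversy is 34,300 dollars, which meets the 15,000 dollars floor, so the 'unless' proviso supplies this condition. Condition met.
  → The court has jurisdiction.
The Circuit Court of Ulholm:
  (a) The claim is a property claim, not a consumer claim. Satisfied.
  (b) The amount in controversy is 34,300 dollars, within the USD 250,000 ceiling, so this disjunct is met. Condition met.
  (c) The defendants reside as follows — Marlo Baptiste in Yarmarsh, Edda Okafor in Kelbourne — not all in Ulholm. However, the amount in controversy is USD 34,300, which meets the $15,000 floor, so the 'unless' proviso supplies this condition. Satisfied.
  (d) The plaintiff resides in Yarmarsh, which is not Ulrow, so one alternative holds. The exception is not triggered, since the property lies in Yarholm, not Ulholm. Met.
  → Every requirement is satisfied — jurisdiction.
The Galston High Bench:
  (a) The claim is a property claim, not a consumer claim, so this disjunct is met. Met.
  (b) The amount in controversy is $34,300, which meets the 15,000 dollars floor, so one alternative holds. Condition met.
  (c) The amount in controversy is $34,300, within the 75,000 dollars ceiling, so one alternative holds. Condition met.
  (d) No defendant is a corporation. The proviso offers no rescue either, since no defendant resides in Galston (they reside in Yarmarsh, Kelbourne). Condition not met.
  → At least one condition fails; no jurisdiction.

the Circuit Court of Ulholm; the Superior Court of Seldale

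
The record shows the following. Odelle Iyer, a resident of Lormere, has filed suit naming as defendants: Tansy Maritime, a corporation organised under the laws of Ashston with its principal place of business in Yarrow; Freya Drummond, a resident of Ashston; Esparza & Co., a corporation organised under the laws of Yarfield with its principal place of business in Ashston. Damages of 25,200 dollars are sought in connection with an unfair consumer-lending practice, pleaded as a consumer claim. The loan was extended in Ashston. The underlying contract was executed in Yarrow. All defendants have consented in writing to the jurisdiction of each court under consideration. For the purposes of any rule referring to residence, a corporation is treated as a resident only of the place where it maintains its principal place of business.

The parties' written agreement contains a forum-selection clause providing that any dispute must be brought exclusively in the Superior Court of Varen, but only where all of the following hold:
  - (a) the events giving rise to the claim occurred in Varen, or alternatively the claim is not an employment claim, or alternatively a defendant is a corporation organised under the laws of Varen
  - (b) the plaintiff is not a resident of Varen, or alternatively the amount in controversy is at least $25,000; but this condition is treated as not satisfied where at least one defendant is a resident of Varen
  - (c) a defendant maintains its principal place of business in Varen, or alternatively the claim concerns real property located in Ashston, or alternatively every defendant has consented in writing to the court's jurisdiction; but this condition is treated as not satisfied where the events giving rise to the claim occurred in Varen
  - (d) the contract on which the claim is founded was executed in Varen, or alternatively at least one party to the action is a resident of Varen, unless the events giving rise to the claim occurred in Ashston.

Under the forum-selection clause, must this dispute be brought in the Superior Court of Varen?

The Superior Court of Varen:
  (a) The claim is a consumer claim, not an employment claim, which satisfies one of the alternatives. Met.
  (b) The plaintiff resides in Lormere, which is not Varen, which satisfies one of the alternatives. And the carve-out is inapplicable — no defendant resides in Varen (they reside in Yarrow, Ashston, Ashston). Satisfied.
  (c) Every defendant has filed written consent, which satisfies one of the alternatives. And the carve-out is inapplicable — the operative events occurred in Ashston, not Varen. Met.
  (d) The contract was executed in Yarrow, not Varen; no party resides in Varen — none of the alternatives is met. However, the operative events occurred in Ashston, so the 'unless' proviso supplies this condition. Met.
  → Forum clause is triggered.

Yes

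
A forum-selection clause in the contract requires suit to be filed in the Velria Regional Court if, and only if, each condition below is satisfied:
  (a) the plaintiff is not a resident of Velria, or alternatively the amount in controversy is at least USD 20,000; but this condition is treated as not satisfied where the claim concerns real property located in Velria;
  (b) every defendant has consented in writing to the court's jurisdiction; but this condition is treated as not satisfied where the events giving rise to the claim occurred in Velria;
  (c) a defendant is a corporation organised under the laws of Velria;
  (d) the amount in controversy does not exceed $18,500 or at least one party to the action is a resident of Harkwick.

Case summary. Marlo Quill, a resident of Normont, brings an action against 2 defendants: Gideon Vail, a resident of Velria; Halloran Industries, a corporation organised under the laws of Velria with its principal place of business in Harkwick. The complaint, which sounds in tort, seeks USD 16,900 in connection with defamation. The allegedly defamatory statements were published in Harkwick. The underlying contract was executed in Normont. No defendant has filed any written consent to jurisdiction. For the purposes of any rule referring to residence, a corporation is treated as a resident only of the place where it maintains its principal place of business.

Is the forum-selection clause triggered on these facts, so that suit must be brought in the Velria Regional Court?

No

The Velria Regional Court:
  (a) The plaintiff resides in Normont, which is not Velria, so one alternative holds. The exception is not triggered, since the claim does not concern real property. Condition met.
  (b) No such written consent has been filed. Condition not met.
  (c) Halloran Industries is organised under the laws of Velria. Satisfied.
  (d) The amount in controversy is $16,900, within the USD 18,500 ceiling — that alternative is enough. Satisfied.
  → The clause does not apply.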